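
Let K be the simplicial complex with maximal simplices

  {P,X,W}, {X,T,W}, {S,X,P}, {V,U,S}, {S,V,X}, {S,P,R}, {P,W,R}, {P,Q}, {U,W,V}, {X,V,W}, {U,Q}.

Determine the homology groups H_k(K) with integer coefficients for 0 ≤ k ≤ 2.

Fix the vertex order P < Q < R < S < T < U < V < W < X and write every simplex with vertices in increasing order. Then dim K = 2 and the simplices of K are:

  0-simplices (9): P, Q, R, S, T, U, V, W, X
  1-simplices (18): PQ, PR, PS, PW, PX, QU, RS, RW, SU, SV, SX, TW, TX, UV, UW, VW, VX, WX
  2-simplices (9): PRS, PRW, PSX, PWX, SUV, SVX, TWX, UVW, VWX

so the chain groups are C_0 ≅ Z^9, C_1 ≅ Z^18, C_2 ≅ Z^9.

Boundary ∂_1: C_1 → C_0 sends each edge [p,q] (with p < q) to q − p.
The 9×18 boundary matrix has rank 8 and Smith normal form diag(1,1,1,1,1,1,1,1).

∂_2: C_2 → C_1 acts by ∂[p,q,r] = [q,r] − [p,r] + [p,q]. For instance
  ∂PSX = SX − PX + PS,
  ∂PRS = RS − PS + PR.
This gives a 18×9 integer matrix of rank 9; reducing to Smith normal form yields diagonal entries (1,1,1,1,1,1,1,1,1).

From H_k ≅ ker(∂_k) / im(∂_{k+1}) we obtain:

  H_0: rank C_0 − rank ∂_1 = 9 − 8 = 1, and the invariant factors of ∂_1 are all 1, so H_0 ≅ Z.
  H_1: rank ker ∂_1 − rank ∂_2 = (18 − 8) − 9 = 1, and the invariant factors of ∂_2 are all 1, so H_1 ≅ Z.
  H_2: rank ker ∂_2 − rank ∂_3 = (9 − 9) − 0 = 0, and there is no ∂_3, so H_2 ≅ 0.

As a check, the Euler characteristic is 9 − 18 + 9 = 0, which agrees with 1 − 1 + 0 = 0.

H_0 ≅ Z,  H_1 ≅ Z,  H_2 = 0.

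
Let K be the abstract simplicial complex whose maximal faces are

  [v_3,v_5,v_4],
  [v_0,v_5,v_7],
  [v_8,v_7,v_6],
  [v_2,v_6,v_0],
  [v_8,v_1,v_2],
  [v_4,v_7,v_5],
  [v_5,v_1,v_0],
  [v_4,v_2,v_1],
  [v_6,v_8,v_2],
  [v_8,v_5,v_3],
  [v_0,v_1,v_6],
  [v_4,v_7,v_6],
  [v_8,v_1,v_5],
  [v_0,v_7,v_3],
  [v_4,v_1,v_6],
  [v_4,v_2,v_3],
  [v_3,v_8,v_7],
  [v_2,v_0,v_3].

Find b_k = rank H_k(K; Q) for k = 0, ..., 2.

Order the vertices as v_0 < v_1 < v_2 < v_3 < v_4 < v_5 < v_6 < v_7 < v_8. Listing each simplex with vertices in this order, K has dimension 2 with simplices:

  0-simplices (9): [v_0], [v_1], [v_2], [v_3], [v_4], [v_5], [v_6], [v_7], [v_8]
  1-simplices (27): (27 of them)
  2-simplices (18): (18 of them)

Hence C_0 ≅ Z^9, C_1 ≅ Z^27, C_2 ≅ Z^18.

Boundary ∂_1: C_1 → C_0 maps an edge to its endpoints' difference, ∂[p,q] = q − p.
This gives a 9×27 integer matrix of rank 8; reducing to Smith normal form yields diagonal entries (1,1,1,1,1,1,1,1).

∂_2: C_2 → C_1 maps a triangle to the signed sum of its edges. For instance
  ∂[v_1,v_2,v_4] = [v_2,v_4] − [v_1,v_4] + [v_1,v_2],
  ∂[v_0,v_3,v_7] = [v_3,v_7] − [v_0,v_7] + [v_0,v_3].
The resulting 27×18 matrix has rank 18, and its Smith normal form has invariant factors (1,1,1,1,1,1,1,1,1,1,1,1,1,1,1,1,1,2).

Reading off H_k = ker ∂_k / im ∂_{k+1}:

  H_0: rank C_0 − rank ∂_1 = 9 − 8 = 1, and the invariant factors of ∂_1 are all 1, so H_0 = Z.
  H_1: rank ker ∂_1 − rank ∂_2 = (27 − 8) − 18 = 1, and ∂_2 has invariant factor 2 > 1, so H_1 = Z ⊕ Z/2.
  H_2: rank ker ∂_2 − rank ∂_3 = (18 − 18) − 0 = 0, and there is no ∂_3, so H_2 = 0.

As a check, the Euler characteristic is 9 − 27 + 18 = 0, which agrees with 1 − 1 + 0 = 0.

Hence the Betti numbers are b_0 = 1, b_1 = 1, b_2 = 0.

b_0 = 1, b_1 = 1, b_2 = 0.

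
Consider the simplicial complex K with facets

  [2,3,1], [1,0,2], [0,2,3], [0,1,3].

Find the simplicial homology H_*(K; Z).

H_0 ≅ Z,  H_1 = 0,  H_2 ≅ Z.

Order the vertices as 0 < 1 < 2 < 3. Listing each simplex with vertices in this order, K has dimension 2 with simplices:

  0-simplices (4): [0], [1], [2], [3]
  1-simplices (6): [0,1], [0,2], [0,3], [1,2], [1,3], [2,3]
  2-simplices (4): [0,1,2], [0,1,3], [0,2,3], [1,2,3]

Hence C_0 ≅ Z^4, C_1 ≅ Z^6, C_2 ≅ Z^4.

Boundary ∂_1: C_1 → C_0 sends each edge [p,q] (with p < q) to q − p.
As a 4×6 matrix over Z this has rank 3, with invariant factors (1,1,1).

∂_2: C_2 → C_1 sends each 2-simplex [p,q,r] to [q,r] − [p,r] + [p,q]. For instance
  ∂[0,1,2] = [1,2] − [0,2] + [0,1],
  ∂[1,2,3] = [2,3] − [1,3] + [1,2].
The resulting 6×4 matrix has rank 3, and its Smith normal form has invariant factors (1,1,1).

From H_k ≅ ker(∂_k) / im(∂_{k+1}) we obtain:

  H_0: rank C_0 − rank ∂_1 = 4 − 3 = 1, and the invariant factors of ∂_1 are all 1, so H_0 = Z.
  H_1: rank ker ∂_1 − rank ∂_2 = (6 − 3) − 3 = 0, and the invariant factors of ∂_2 are all 1, so H_1 = 0.
  H_2: rank ker ∂_2 − rank ∂_3 = (4 − 3) − 0 = 1, and there is no ∂_3, so H_2 = Z.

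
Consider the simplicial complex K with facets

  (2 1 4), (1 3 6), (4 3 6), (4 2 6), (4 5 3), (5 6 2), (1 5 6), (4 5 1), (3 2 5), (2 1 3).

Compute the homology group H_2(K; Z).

Fix the vertex order 1 < 2 < 3 < 4 < 5 < 6 and write every simplex with vertices in increasing order. Then dim K = 2 and the simplices of K are:

  0-simplices (6): [1], [2], [3], [4], [5], [6]
  1-simplices (15): [1,2], [1,3], [1,4], [1,5], [1,6], [2,3], [2,4], [2,5], [2,6], [3,4], [3,5], [3,6], [4,5], [4,6], [5,6]
  2-simplices (10): [1,2,3], [1,2,4], [1,3,6], [1,4,5], [1,5,6], [2,3,5], [2,4,6], [2,5,6], [3,4,5], [3,4,6]

giving chain groups C_0 ≅ Z^6, C_1 ≅ Z^15, C_2 ≅ Z^10.

The boundary map ∂_1: C_1 → C_0 sends each edge [p,q] (with p < q) to q − p. For instance
  ∂[1,6] = [6] − [1].
The 6×15 boundary matrix has rank 5 and Smith normal form diag(1,1,1,1,1).

∂_2: C_2 → C_1 acts by ∂[p,q,r] = [q,r] − [p,r] + [p,q]. For instance
  ∂[3,4,5] = [4,5] − [3,5] + [3,4],
  ∂[2,4,6] = [4,6] − [2,6] + [2,4].
The 15×10 boundary matrix has rank 10 and Smith normal form diag(1,1,1,1,1,1,1,1,1,2).

Reading off H_k = ker ∂_k / im ∂_{k+1}:

  H_2: rank ker ∂_2 − rank ∂_3 = (10 − 10) − 0 = 0, and there is no ∂_3, so H_2 ≅ 0.

H_2 ≅ 0.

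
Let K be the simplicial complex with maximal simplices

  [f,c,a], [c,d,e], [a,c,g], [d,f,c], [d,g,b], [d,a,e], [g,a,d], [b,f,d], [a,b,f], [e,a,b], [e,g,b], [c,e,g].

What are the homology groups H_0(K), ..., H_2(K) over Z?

Order the vertices as a < b < c < d < e < f < g. Listing each simplex with vertices in this order, K has dimension 2 with simplices:

  0-simplices (7): a, b, c, d, e, f, g
  1-simplices (18): ab, ac, ad, ae, af, ag, bd, be, bf, bg, cd, ce, cf, cg, de, df, dg, eg
  2-simplices (12): abe, abf, acf, acg, ade, adg, bdf, bdg, beg, cde, cdf, ceg

so the chain groups are C_0 ≅ Z^7, C_1 ≅ Z^18, C_2 ≅ Z^12.

∂_1: C_1 → C_0 sends each edge [p,q] (with p < q) to q − p.
The resulting 7×18 matrix has rank 6, and its Smith normal form has invariant factors (1,1,1,1,1,1).

∂_2: C_2 → C_1 acts by ∂[p,q,r] = [q,r] − [p,r] + [p,q]. For instance
  ∂bdg = dg − bg + bd,
  ∂cde = de − ce + cd.
This gives a 18×12 integer matrix of rank 12; reducing to Smith normal form yields diagonal entries (1,1,1,1,1,1,1,1,1,1,1,2).

Now H_k = ker ∂_k / im ∂_{k+1}, so:

  H_0: rank C_0 − rank ∂_1 = 7 − 6 = 1, and the invariant factors of ∂_1 are all 1, so H_0 = Z.
  H_1: rank ker ∂_1 − rank ∂_2 = (18 − 6) − 12 = 0, and ∂_2 has invariant factor 2 > 1, so H_1 = Z/2Z.
  H_2: rank ker ∂_2 − rank ∂_3 = (12 − 12) − 0 = 0, and there is no ∂_3, so H_2 = 0.

H_0 = Z,  H_1 = Z/2Z,  H_2 = 0.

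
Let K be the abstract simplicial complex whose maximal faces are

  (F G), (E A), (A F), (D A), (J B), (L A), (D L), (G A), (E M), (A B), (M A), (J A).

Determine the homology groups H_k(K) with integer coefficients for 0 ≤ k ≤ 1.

K has 9 vertices, 12 edges.
rank ∂_0 = 0, rank ∂_1 = 8 ⇒ b_0 = 9 − 0 − 8 = 1; all invariant factors of ∂_1 are 1 so no torsion. So H_0 = Z.
rank ∂_1 = 8, rank ∂_2 = 0 ⇒ b_1 = 12 − 8 − 0 = 4. So H_1 = Z^4.

H_0 = Z,  H_1 = Z^4.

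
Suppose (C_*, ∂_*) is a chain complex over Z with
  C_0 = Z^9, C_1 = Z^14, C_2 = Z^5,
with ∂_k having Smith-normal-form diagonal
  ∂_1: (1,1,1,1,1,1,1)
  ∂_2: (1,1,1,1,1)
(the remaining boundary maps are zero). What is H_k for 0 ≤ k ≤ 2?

H_0 ≅ Z^2,  H_1 ≅ Z^2,  H_2 = 0.

H_0: b_0 = 9 − 0 − 7 = 2; torsion from ∂_1 factors > 1: none. So H_0 ≅ Z^2.
H_1: b_1 = 14 − 7 − 5 = 2; torsion from ∂_2 factors > 1: none. So H_1 ≅ Z^2.
H_2: b_2 = 5 − 5 − 0 = 0; torsion from ∂_3 factors > 1: none. So H_2 ≅ 0.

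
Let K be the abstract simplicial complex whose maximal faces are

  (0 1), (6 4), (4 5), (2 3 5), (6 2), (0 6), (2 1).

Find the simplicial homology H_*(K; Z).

Take the total order 0 < 1 < 2 < 3 < 4 < 5 < 6 on the vertex set. Then K (dimension 2) consists of the simplices:

  0-simplices (7): [0], [1], [2], [3], [4], [5], [6]
  1-simplices (9): [0,1], [0,6], [1,2], [2,3], [2,5], [2,6], [3,5], [4,5], [4,6]
  2-simplices (1): [2,3,5]

giving chain groups C_0 ≅ Z^7, C_1 ≅ Z^9, C_2 ≅ Z^1.

Boundary ∂_1: C_1 → C_0 is given by ∂[p,q] = [q] − [p]. For instance
  ∂[2,6] = [6] − [2].
This gives a 7×9 integer matrix of rank 6; reducing to Smith normal form yields diagonal entries (1,1,1,1,1,1).

Boundary ∂_2: C_2 → C_1 maps a triangle to the signed sum of its edges. For instance
  ∂[2,3,5] = [3,5] − [2,5] + [2,3].
This gives a 9×1 integer matrix of rank 1; reducing to Smith normal form yields diagonal entries (1).

Now H_k = ker ∂_k / im ∂_{k+1}, so:

  H_0: rank C_0 − rank ∂_1 = 7 − 6 = 1, and the invariant factors of ∂_1 are all 1, so H_0 = Z.
  H_1: rank ker ∂_1 − rank ∂_2 = (9 − 6) − 1 = 2, and the invariant factors of ∂_2 are all 1, so H_1 = Z^2.
  H_2: rank ker ∂_2 − rank ∂_3 = (1 − 1) − 0 = 0, and there is no ∂_3, so H_2 = 0.

H_0 ≅ Z,  H_1 ≅ Z^2,  H_2 = 0.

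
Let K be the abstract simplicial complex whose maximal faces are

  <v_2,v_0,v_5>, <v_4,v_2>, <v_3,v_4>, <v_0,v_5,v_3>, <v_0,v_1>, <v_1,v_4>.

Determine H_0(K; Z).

Fix the vertex order v_0 < v_1 < v_2 < v_3 < v_4 < v_5 and write every simplex with vertices in increasing order. Then dim K = 2 and the simplices of K are:

  0-simplices (6): [v_0], [v_1], [v_2], [v_3], [v_4], [v_5]
  1-simplices (9): [v_0,v_1], [v_0,v_2], [v_0,v_3], [v_0,v_5], [v_1,v_4], [v_2,v_4], [v_2,v_5], [v_3,v_4], [v_3,v_5]
  2-simplices (2): [v_0,v_2,v_5], [v_0,v_3,v_5]

so the chain groups are C_0 ≅ Z^6, C_1 ≅ Z^9, C_2 ≅ Z^2.

∂_1: C_1 → C_0 sends each edge [p,q] (with p < q) to q − p.
This gives a 6×9 integer matrix of rank 5; reducing to Smith normal form yields diagonal entries (1,1,1,1,1).

Boundary ∂_2: C_2 → C_1 sends each 2-simplex [p,q,r] to [q,r] − [p,r] + [p,q]. For instance
  ∂[v_0,v_2,v_5] = [v_2,v_5] − [v_0,v_5] + [v_0,v_2],
  ∂[v_0,v_3,v_5] = [v_3,v_5] − [v_0,v_5] + [v_0,v_3].
This gives a 9×2 integer matrix of rank 2; reducing to Smith normal form yields diagonal entries (1,1).

Now H_k = ker ∂_k / im ∂_{k+1}, so:

  H_0: rank C_0 − rank ∂_1 = 6 − 5 = 1, and the invariant factors of ∂_1 are all 1, so H_0 = Z.

H_0 = Z.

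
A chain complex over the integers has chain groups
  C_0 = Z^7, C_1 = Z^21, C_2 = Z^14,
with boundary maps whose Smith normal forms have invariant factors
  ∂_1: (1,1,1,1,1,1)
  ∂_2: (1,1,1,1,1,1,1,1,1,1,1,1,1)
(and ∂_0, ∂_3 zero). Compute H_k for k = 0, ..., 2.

H_0: b_0 = 7 − 0 − 6 = 1; torsion from ∂_1 factors > 1: none. So H_0 ≅ Z.
H_1: b_1 = 21 − 6 − 13 = 2; torsion from ∂_2 factors > 1: none. So H_1 ≅ Z^2.
H_2: b_2 = 14 − 13 − 0 = 1; torsion from ∂_3 factors > 1: none. So H_2 ≅ Z.

H_0 ≅ Z,  H_1 ≅ Z^2,  H_2 ≅ Z.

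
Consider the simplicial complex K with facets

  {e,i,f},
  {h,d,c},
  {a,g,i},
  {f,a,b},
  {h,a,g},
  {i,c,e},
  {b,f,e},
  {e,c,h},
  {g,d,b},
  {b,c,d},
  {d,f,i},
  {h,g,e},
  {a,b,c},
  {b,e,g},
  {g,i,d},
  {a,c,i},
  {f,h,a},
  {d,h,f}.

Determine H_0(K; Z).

H_0 = Z.

We work with the vertex ordering a < b < c < d < e < f < g < h < i. The simplices of K, each written with vertices in increasing order, are:

  0-simplices (9): a, b, c, d, e, f, g, h, i
  1-simplices (27): ab, ac, af, ag, ah, ai, bc, bd, be, bf, bg, cd, ce, ch, ci, df, dg, dh, di, ef, eg, eh, ei, fh, fi, gh, gi
  2-simplices (18): abc, abf, aci, afh, agh, agi, bcd, bdg, bef, beg, cdh, ceh, cei, dfh, dfi, dgi, efi, egh

giving chain groups C_0 ≅ Z^9, C_1 ≅ Z^27, C_2 ≅ Z^18.

The boundary map ∂_1: C_1 → C_0 is given by ∂[p,q] = [q] − [p].
The resulting 9×27 matrix has rank 8, and its Smith normal form has invariant factors (1,1,1,1,1,1,1,1).

∂_2: C_2 → C_1 maps a triangle to the signed sum of its edges. For instance
  ∂bdg = dg − bg + bd,
  ∂abf = bf − af + ab.
The resulting 27×18 matrix has rank 17, and its Smith normal form has invariant factors (1,1,1,1,1,1,1,1,1,1,1,1,1,1,1,1,1).

Now H_k = ker ∂_k / im ∂_{k+1}, so:

  H_0: rank C_0 − rank ∂_1 = 9 − 8 = 1, and the invariant factors of ∂_1 are all 1, so H_0 ≅ Z.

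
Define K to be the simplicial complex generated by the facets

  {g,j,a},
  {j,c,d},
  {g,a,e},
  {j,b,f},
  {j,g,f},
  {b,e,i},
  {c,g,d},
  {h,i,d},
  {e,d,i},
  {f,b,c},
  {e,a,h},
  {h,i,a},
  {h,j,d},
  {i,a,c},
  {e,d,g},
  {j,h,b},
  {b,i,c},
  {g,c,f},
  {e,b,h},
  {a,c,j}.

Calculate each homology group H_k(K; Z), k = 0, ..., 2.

Take the total order a < b < c < d < e < f < g < h < i < j on the vertex set. Then K (dimension 2) consists of the simplices:

  0-simplices (10): a, b, c, d, e, f, g, h, i, j
  1-simplices (30): ac, ae, ag, ah, ai, aj, bc, be, bf, bh, bi, bj, cd, cf, cg, ci, cj, de, dg, dh, di, dj, eg, eh, ei, fg, fj, gj, hi, hj
  2-simplices (20): aci, acj, aeg, aeh, agj, ahi, bcf, bci, beh, bei, bfj, bhj, cdg, cdj, cfg, deg, dei, dhi, dhj, fgj

giving chain groups C_0 ≅ Z^10, C_1 ≅ Z^30, C_2 ≅ Z^20.

The boundary map ∂_1: C_1 → C_0 maps an edge to its endpoints' difference, ∂[p,q] = q − p.
As a 10×30 matrix over Z this has rank 9, with invariant factors (1,1,1,1,1,1,1,1,1).

The boundary map ∂_2: C_2 → C_1 maps a triangle to the signed sum of its edges. For instance
  ∂bci = ci − bi + bc,
  ∂ahi = hi − ai + ah.
The 30×20 boundary matrix has rank 20 and Smith normal form diag(1,1,1,1,1,1,1,1,1,1,1,1,1,1,1,1,1,1,1,2).

Computing H_k = (kernel of ∂_k) / (image of ∂_{k+1}):

  H_0: rank C_0 − rank ∂_1 = 10 − 9 = 1, and the invariant factors of ∂_1 are all 1, so H_0 ≅ Z.
  H_1: rank ker ∂_1 − rank ∂_2 = (30 − 9) − 20 = 1, and ∂_2 has invariant factor 2 > 1, so H_1 ≅ Z ⊕ Z/2Z.
  H_2: rank ker ∂_2 − rank ∂_3 = (20 − 20) − 0 = 0, and there is no ∂_3, so H_2 ≅ 0.

H_0 = Z,  H_1 = Z ⊕ Z/2Z,  H_2 = 0.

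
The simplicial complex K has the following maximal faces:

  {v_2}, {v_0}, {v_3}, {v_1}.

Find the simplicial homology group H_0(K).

K has 4 vertices.
rank ∂_0 = 0, rank ∂_1 = 0 ⇒ b_0 = 4 − 0 − 0 = 4. So H_0 ≅ Z^4.

H_0 = Z^4.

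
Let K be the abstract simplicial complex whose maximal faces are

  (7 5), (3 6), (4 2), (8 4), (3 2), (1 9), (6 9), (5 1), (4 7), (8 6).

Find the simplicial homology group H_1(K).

H_1 ≅ Z^2.

We work with the vertex ordering 1 < 2 < 3 < 4 < 5 < 6 < 7 < 8 < 9. The simplices of K, each written with vertices in increasing order, are:

  0-simplices (9): [1], [2], [3], [4], [5], [6], [7], [8], [9]
  1-simplices (10): [1,5], [1,9], [2,3], [2,4], [3,6], [4,7], [4,8], [5,7], [6,8], [6,9]

giving chain groups C_0 ≅ Z^9, C_1 ≅ Z^10.

∂_1: C_1 → C_0 maps an edge to its endpoints' difference, ∂[p,q] = q − p.
This gives a 9×10 integer matrix of rank 8; reducing to Smith normal form yields diagonal entries (1,1,1,1,1,1,1,1).

Now H_k = ker ∂_k / im ∂_{k+1}, so:

  H_1: rank ker ∂_1 − rank ∂_2 = (10 − 8) − 0 = 2, and there is no ∂_2, so H_1 = Z^2.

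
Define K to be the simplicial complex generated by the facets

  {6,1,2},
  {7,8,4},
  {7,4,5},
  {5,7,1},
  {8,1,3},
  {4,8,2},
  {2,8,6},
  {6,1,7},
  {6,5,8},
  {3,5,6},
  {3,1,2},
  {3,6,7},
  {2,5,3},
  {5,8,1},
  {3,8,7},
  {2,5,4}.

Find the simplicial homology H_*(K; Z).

Order the vertices as 1 < 2 < 3 < 4 < 5 < 6 < 7 < 8. Listing each simplex with vertices in this order, K has dimension 2 with simplices:

  0-simplices (8): [1], [2], [3], [4], [5], [6], [7], [8]
  1-simplices (24): (24 of them)
  2-simplices (16): [1,2,3], [1,2,6], [1,3,8], [1,5,7], [1,5,8], [1,6,7], [2,3,5], [2,4,5], [2,4,8], [2,6,8], [3,5,6], [3,6,7], [3,7,8], [4,5,7], [4,7,8], [5,6,8]

giving chain groups C_0 ≅ Z^8, C_1 ≅ Z^24, C_2 ≅ Z^16.

The boundary map ∂_1: C_1 → C_0 sends each edge [p,q] (with p < q) to q − p.
This gives a 8×24 integer matrix of rank 7; reducing to Smith normal form yields diagonal entries (1,1,1,1,1,1,1).

∂_2: C_2 → C_1 sends each 2-simplex [p,q,r] to [q,r] − [p,r] + [p,q]. For instance
  ∂[2,4,8] = [4,8] − [2,8] + [2,4],
  ∂[4,7,8] = [7,8] − [4,8] + [4,7].
The resulting 24×16 matrix has rank 15, and its Smith normal form has invariant factors (1,1,1,1,1,1,1,1,1,1,1,1,1,1,1).

Computing H_k = (kernel of ∂_k) / (image of ∂_{k+1}):

  H_0: rank C_0 − rank ∂_1 = 8 − 7 = 1, and the invariant factors of ∂_1 are all 1, so H_0 ≅ Z.
  H_1: rank ker ∂_1 − rank ∂_2 = (24 − 7) − 15 = 2, and the invariant factors of ∂_2 are all 1, so H_1 ≅ Z^2.
  H_2: rank ker ∂_2 − rank ∂_3 = (16 − 15) − 0 = 1, and there is no ∂_3, so H_2 ≅ Z.

As a check, the Euler characteristic is 8 − 24 + 16 = 0, which agrees with 1 − 2 + 1 = 0.
(K is a triangulation of the torus T^2.)

H_0 = Z,  H_1 = Z^2,  H_2 = Z.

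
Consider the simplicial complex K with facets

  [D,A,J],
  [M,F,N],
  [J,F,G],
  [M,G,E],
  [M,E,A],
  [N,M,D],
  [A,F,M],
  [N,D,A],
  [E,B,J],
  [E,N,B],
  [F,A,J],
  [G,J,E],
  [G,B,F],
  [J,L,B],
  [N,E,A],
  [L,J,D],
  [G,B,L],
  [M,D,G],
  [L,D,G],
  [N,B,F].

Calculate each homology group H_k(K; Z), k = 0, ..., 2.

Fix the vertex order A < B < D < E < F < G < J < L < M < N and write every simplex with vertices in increasing order. Then dim K = 2 and the simplices of K are:

  0-simplices (10): A, B, D, E, F, G, J, L, M, N
  1-simplices (30): AD, AE, AF, AJ, AM, AN, BE, BF, BG, BJ, BL, BN, DG, DJ, DL, DM, DN, EG, EJ, EM, EN, FG, FJ, FM, FN, GJ, GL, GM, JL, MN
  2-simplices (20): ADJ, ADN, AEM, AEN, AFJ, AFM, BEJ, BEN, BFG, BFN, BGL, BJL, DGL, DGM, DJL, DMN, EGJ, EGM, FGJ, FMN

giving chain groups C_0 ≅ Z^10, C_1 ≅ Z^30, C_2 ≅ Z^20.

∂_1: C_1 → C_0 maps an edge to its endpoints' difference, ∂[p,q] = q − p.
The resulting 10×30 matrix has rank 9, and its Smith normal form has invariant factors (1,1,1,1,1,1,1,1,1).

∂_2: C_2 → C_1 acts by ∂[p,q,r] = [q,r] − [p,r] + [p,q]. For instance
  ∂DMN = MN − DN + DM,
  ∂ADJ = DJ − AJ + AD.
The 30×20 boundary matrix has rank 20 and Smith normal form diag(1,1,1,1,1,1,1,1,1,1,1,1,1,1,1,1,1,1,1,2).

Reading off H_k = ker ∂_k / im ∂_{k+1}:

  H_0: rank C_0 − rank ∂_1 = 10 − 9 = 1, and the invariant factors of ∂_1 are all 1, so H_0 ≅ Z.
  H_1: rank ker ∂_1 − rank ∂_2 = (30 − 9) − 20 = 1, and ∂_2 has invariant factor 2 > 1, so H_1 ≅ Z ⊕ Z/2Z.
  H_2: rank ker ∂_2 − rank ∂_3 = (20 − 20) − 0 = 0, and there is no ∂_3, so H_2 ≅ 0.

As a check, the Euler characteristic is 10 − 30 + 20 = 0, which agrees with 1 − 1 + 0 = 0.

H_0 ≅ Z,  H_1 ≅ Z ⊕ Z/2Z,  H_2 = 0.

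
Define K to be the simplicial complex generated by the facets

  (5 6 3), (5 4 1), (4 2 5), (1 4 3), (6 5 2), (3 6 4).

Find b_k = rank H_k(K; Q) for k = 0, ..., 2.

b_0 = 1, b_1 = 1, b_2 = 0.

Fix the vertex order 1 < 2 < 3 < 4 < 5 < 6 and write every simplex with vertices in increasing order. Then dim K = 2 and the simplices of K are:

  0-simplices (6): [1], [2], [3], [4], [5], [6]
  1-simplices (12): [1,3], [1,4], [1,5], [2,4], [2,5], [2,6], [3,4], [3,5], [3,6], [4,5], [4,6], [5,6]
  2-simplices (6): [1,3,4], [1,4,5], [2,4,5], [2,5,6], [3,4,6], [3,5,6]

giving chain groups C_0 ≅ Z^6, C_1 ≅ Z^12, C_2 ≅ Z^6.

∂_1: C_1 → C_0 is given by ∂[p,q] = [q] − [p]. For instance
  ∂[1,5] = [5] − [1].
The resulting 6×12 matrix has rank 5, and its Smith normal form has invariant factors (1,1,1,1,1).

The boundary map ∂_2: C_2 → C_1 sends each 2-simplex [p,q,r] to [q,r] − [p,r] + [p,q]. For instance
  ∂[3,5,6] = [5,6] − [3,6] + [3,5],
  ∂[2,4,5] = [4,5] − [2,5] + [2,4].
This gives a 12×6 integer matrix of rank 6; reducing to Smith normal form yields diagonal entries (1,1,1,1,1,1).

Now H_k = ker ∂_k / im ∂_{k+1}, so:

  H_0: rank C_0 − rank ∂_1 = 6 − 5 = 1, and the invariant factors of ∂_1 are all 1, so H_0 ≅ Z.
  H_1: rank ker ∂_1 − rank ∂_2 = (12 − 5) − 6 = 1, and the invariant factors of ∂_2 are all 1, so H_1 ≅ Z.
  H_2: rank ker ∂_2 − rank ∂_3 = (6 − 6) − 0 = 0, and there is no ∂_3, so H_2 ≅ 0.

As a check, the Euler characteristic is 6 − 12 + 6 = 0, which agrees with 1 − 1 + 0 = 0.
(K is a triangulation of the cylinder S^1 x I.)

Hence the Betti numbers are b_0 = 1, b_1 = 1, b_2 = 0.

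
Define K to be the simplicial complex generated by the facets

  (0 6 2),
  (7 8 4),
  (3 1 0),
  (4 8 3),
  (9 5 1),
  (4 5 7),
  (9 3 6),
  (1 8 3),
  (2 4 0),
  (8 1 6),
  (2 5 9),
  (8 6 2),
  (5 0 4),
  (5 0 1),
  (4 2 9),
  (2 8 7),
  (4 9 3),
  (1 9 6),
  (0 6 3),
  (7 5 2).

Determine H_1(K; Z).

H_1 = Z ⊕ Z/2.

Order the vertices as 0 < 1 < 2 < 3 < 4 < 5 < 6 < 7 < 8 < 9. Listing each simplex with vertices in this order, K has dimension 2 with simplices:

  0-simplices (10): [0], [1], [2], [3], [4], [5], [6], [7], [8], [9]
  1-simplices (30): (30 of them)
  2-simplices (20): (20 of them)

giving chain groups C_0 ≅ Z^10, C_1 ≅ Z^30, C_2 ≅ Z^20.

∂_1: C_1 → C_0 sends each edge [p,q] (with p < q) to q − p. For instance
  ∂[0,2] = [2] − [0].
The 10×30 boundary matrix has rank 9 and Smith normal form diag(1,1,1,1,1,1,1,1,1).

The boundary map ∂_2: C_2 → C_1 acts by ∂[p,q,r] = [q,r] − [p,r] + [p,q]. For instance
  ∂[3,4,9] = [4,9] − [3,9] + [3,4],
  ∂[4,5,7] = [5,7] − [4,7] + [4,5].
As a 30×20 matrix over Z this has rank 20, with invariant factors (1,1,1,1,1,1,1,1,1,1,1,1,1,1,1,1,1,1,1,2).

Reading off H_k = ker ∂_k / im ∂_{k+1}:

  H_1: rank ker ∂_1 − rank ∂_2 = (30 − 9) − 20 = 1, and ∂_2 has invariant factor 2 > 1, so H_1 ≅ Z ⊕ Z/2.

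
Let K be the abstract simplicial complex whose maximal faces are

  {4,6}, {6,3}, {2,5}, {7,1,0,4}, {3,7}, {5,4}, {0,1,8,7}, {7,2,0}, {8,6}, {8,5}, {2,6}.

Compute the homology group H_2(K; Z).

Order the vertices as 0 < 1 < 2 < 3 < 4 < 5 < 6 < 7 < 8. Listing each simplex with vertices in this order, K has dimension 3 with simplices:

  0-simplices (9): [0], [1], [2], [3], [4], [5], [6], [7], [8]
  1-simplices (19): [0,1], [0,2], [0,4], [0,7], [0,8], [1,4], [1,7], [1,8], [2,5], [2,6], [2,7], [3,6], [3,7], [4,5], [4,6], [4,7], [5,8], [6,8], [7,8]
  2-simplices (8): [0,1,4], [0,1,7], [0,1,8], [0,2,7], [0,4,7], [0,7,8], [1,4,7], [1,7,8]
  3-simplices (2): [0,1,4,7], [0,1,7,8]

Hence C_0 ≅ Z^9, C_1 ≅ Z^19, C_2 ≅ Z^8, C_3 ≅ Z^2.

Boundary ∂_1: C_1 → C_0 is given by ∂[p,q] = [q] − [p]. For instance
  ∂[2,5] = [5] − [2].
The resulting 9×19 matrix has rank 8, and its Smith normal form has invariant factors (1,1,1,1,1,1,1,1).

Boundary ∂_2: C_2 → C_1 maps a triangle to the signed sum of its edges. For instance
  ∂[0,1,7] = [1,7] − [0,7] + [0,1],
  ∂[0,1,4] = [1,4] − [0,4] + [0,1].
The resulting 19×8 matrix has rank 6, and its Smith normal form has invariant factors (1,1,1,1,1,1).

Boundary ∂_3: C_3 → C_2 sends each 3-simplex σ to the alternating sum Σ_i (−1)^i (σ with its i-th vertex removed). For instance
  ∂[0,1,4,7] = [1,4,7] − [0,4,7] + [0,1,7] − [0,1,4],
  ∂[0,1,7,8] = [1,7,8] − [0,7,8] + [0,1,8] − [0,1,7].
This gives a 8×2 integer matrix of rank 2; reducing to Smith normal form yields diagonal entries (1,1).

Now H_k = ker ∂_k / im ∂_{k+1}, so:

  H_2: rank ker ∂_2 − rank ∂_3 = (8 − 6) − 2 = 0, and the invariant factors of ∂_3 are all 1, so H_2 = 0.

H_2 ≅ 0.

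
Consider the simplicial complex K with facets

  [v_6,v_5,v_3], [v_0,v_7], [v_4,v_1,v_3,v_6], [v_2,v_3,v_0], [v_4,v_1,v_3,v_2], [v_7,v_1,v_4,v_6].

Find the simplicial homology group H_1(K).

H_1 = Z.

Order the vertices as v_0 < v_1 < v_2 < v_3 < v_4 < v_5 < v_6 < v_7. Listing each simplex with vertices in this order, K has dimension 3 with simplices:

  0-simplices (8): [v_0], [v_1], [v_2], [v_3], [v_4], [v_5], [v_6], [v_7]
  1-simplices (17): (17 of them)
  2-simplices (12): (12 of them)
  3-simplices (3): [v_1,v_2,v_3,v_4], [v_1,v_3,v_4,v_6], [v_1,v_4,v_6,v_7]

giving chain groups C_0 ≅ Z^8, C_1 ≅ Z^17, C_2 ≅ Z^12, C_3 ≅ Z^3.

Boundary ∂_1: C_1 → C_0 maps an edge to its endpoints' difference, ∂[p,q] = q − p. For instance
  ∂[v_0,v_3] = [v_3] − [v_0].
The resulting 8×17 matrix has rank 7, and its Smith normal form has invariant factors (1,1,1,1,1,1,1).

Boundary ∂_2: C_2 → C_1 maps a triangle to the signed sum of its edges. For instance
  ∂[v_1,v_4,v_7] = [v_4,v_7] − [v_1,v_7] + [v_1,v_4],
  ∂[v_1,v_2,v_3] = [v_2,v_3] − [v_1,v_3] + [v_1,v_2].
This gives a 17×12 integer matrix of rank 9; reducing to Smith normal form yields diagonal entries (1,1,1,1,1,1,1,1,1).

Boundary ∂_3: C_3 → C_2 sends each 3-simplex σ to the alternating sum Σ_i (−1)^i (σ with its i-th vertex removed). For instance
  ∂[v_1,v_3,v_4,v_6] = [v_3,v_4,v_6] − [v_1,v_4,v_6] + [v_1,v_3,v_6] − [v_1,v_3,v_4],
  ∂[v_1,v_4,v_6,v_7] = [v_4,v_6,v_7] − [v_1,v_6,v_7] + [v_1,v_4,v_7] − [v_1,v_4,v_6].
The 12×3 boundary matrix has rank 3 and Smith normal form diag(1,1,1).

Computing H_k = (kernel of ∂_k) / (image of ∂_{k+1}):

  H_1: rank ker ∂_1 − rank ∂_2 = (17 − 7) − 9 = 1, and the invariant factors of ∂_2 are all 1, so H_1 ≅ Z.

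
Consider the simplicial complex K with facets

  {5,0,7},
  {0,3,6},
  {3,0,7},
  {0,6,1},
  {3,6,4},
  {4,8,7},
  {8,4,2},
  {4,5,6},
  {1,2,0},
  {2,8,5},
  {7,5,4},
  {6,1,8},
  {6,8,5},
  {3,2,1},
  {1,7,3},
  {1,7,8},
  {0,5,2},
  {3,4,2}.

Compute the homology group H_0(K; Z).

H_0 = Z.

Order the vertices as 0 < 1 < 2 < 3 < 4 < 5 < 6 < 7 < 8. Listing each simplex with vertices in this order, K has dimension 2 with simplices:

  0-simplices (9): [0], [1], [2], [3], [4], [5], [6], [7], [8]
  1-simplices (27): (27 of them)
  2-simplices (18): [0,1,2], [0,1,6], [0,2,5], [0,3,6], [0,3,7], [0,5,7], [1,2,3], [1,3,7], [1,6,8], [1,7,8], [2,3,4], [2,4,8], [2,5,8], [3,4,6], [4,5,6], [4,5,7], [4,7,8], [5,6,8]

so the chain groups are C_0 ≅ Z^9, C_1 ≅ Z^27, C_2 ≅ Z^18.

Boundary ∂_1: C_1 → C_0 maps an edge to its endpoints' difference, ∂[p,q] = q − p. For instance
  ∂[0,3] = [3] − [0].
As a 9×27 matrix over Z this has rank 8, with invariant factors (1,1,1,1,1,1,1,1).

The boundary map ∂_2: C_2 → C_1 sends each 2-simplex [p,q,r] to [q,r] − [p,r] + [p,q]. For instance
  ∂[3,4,6] = [4,6] − [3,6] + [3,4],
  ∂[0,3,7] = [3,7] − [0,7] + [0,3].
This gives a 27×18 integer matrix of rank 18; reducing to Smith normal form yields diagonal entries (1,1,1,1,1,1,1,1,1,1,1,1,1,1,1,1,1,2).

Now H_k = ker ∂_k / im ∂_{k+1}, so:

  H_0: rank C_0 − rank ∂_1 = 9 − 8 = 1, and the invariant factors of ∂_1 are all 1, so H_0 ≅ Z.

(K is a triangulation of the Klein bottle.)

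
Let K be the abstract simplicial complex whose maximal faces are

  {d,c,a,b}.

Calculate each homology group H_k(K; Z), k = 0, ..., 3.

H_0 = Z,  H_1 = 0,  H_2 = 0,  H_3 = 0.

K has 4 vertices, 6 edges, 4 triangles, 1 3-simplex.
rank ∂_0 = 0, rank ∂_1 = 3 ⇒ b_0 = 4 − 0 − 3 = 1; all invariant factors of ∂_1 are 1 so no torsion. So H_0 ≅ Z.
rank ∂_1 = 3, rank ∂_2 = 3 ⇒ b_1 = 6 − 3 − 3 = 0; all invariant factors of ∂_2 are 1 so no torsion. So H_1 ≅ 0.
rank ∂_2 = 3, rank ∂_3 = 1 ⇒ b_2 = 4 − 3 − 1 = 0; all invariant factors of ∂_3 are 1 so no torsion. So H_2 ≅ 0.
rank ∂_3 = 1, rank ∂_4 = 0 ⇒ b_3 = 1 − 1 − 0 = 0. So H_3 ≅ 0.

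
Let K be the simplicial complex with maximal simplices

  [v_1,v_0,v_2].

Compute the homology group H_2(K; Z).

Take the total order v_0 < v_1 < v_2 on the vertex set. Then K (dimension 2) consists of the simplices:

  0-simplices (3): [v_0], [v_1], [v_2]
  1-simplices (3): [v_0,v_1], [v_0,v_2], [v_1,v_2]
  2-simplices (1): [v_0,v_1,v_2]

so the chain groups are C_0 ≅ Z^3, C_1 ≅ Z^3, C_2 ≅ Z^1.

Boundary ∂_1: C_1 → C_0 maps an edge to its endpoints' difference, ∂[p,q] = q − p.
The resulting 3×3 matrix has rank 2, and its Smith normal form has invariant factors (1,1).

Boundary ∂_2: C_2 → C_1 acts by ∂[p,q,r] = [q,r] − [p,r] + [p,q]. For instance
  ∂[v_0,v_1,v_2] = [v_1,v_2] − [v_0,v_2] + [v_0,v_1].
As a 3×1 matrix over Z this has rank 1, with invariant factors (1).

From H_k ≅ ker(∂_k) / im(∂_{k+1}) we obtain:

  H_2: rank ker ∂_2 − rank ∂_3 = (1 − 1) − 0 = 0, and there is no ∂_3, so H_2 = 0.

H_2 ≅ 0.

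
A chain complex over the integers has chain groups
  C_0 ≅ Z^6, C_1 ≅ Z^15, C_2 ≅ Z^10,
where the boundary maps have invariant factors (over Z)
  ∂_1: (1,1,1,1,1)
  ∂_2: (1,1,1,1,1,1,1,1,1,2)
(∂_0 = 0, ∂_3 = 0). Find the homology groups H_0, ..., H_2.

H_0: b_0 = 6 − 0 − 5 = 1; torsion from ∂_1 factors > 1: none. So H_0 = Z.
H_1: b_1 = 15 − 5 − 10 = 0; torsion from ∂_2 factors > 1: [2]. So H_1 = Z_2.
H_2: b_2 = 10 − 10 − 0 = 0; torsion from ∂_3 factors > 1: none. So H_2 = 0.

H_0 = Z,  H_1 = Z_2,  H_2 = 0.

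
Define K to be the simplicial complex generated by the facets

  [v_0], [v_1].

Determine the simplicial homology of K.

H_0 ≅ Z^2.

Order the vertices as v_0 < v_1. Listing each simplex with vertices in this order, K has dimension 0 with simplices:

  0-simplices (2): [v_0], [v_1]

Hence C_0 ≅ Z^2.

Reading off H_k = ker ∂_k / im ∂_{k+1}:

  H_0: rank C_0 − rank ∂_1 = 2 − 0 = 2, and there is no ∂_1, so H_0 ≅ Z^2.

(K is a triangulation of a set of 2 points.)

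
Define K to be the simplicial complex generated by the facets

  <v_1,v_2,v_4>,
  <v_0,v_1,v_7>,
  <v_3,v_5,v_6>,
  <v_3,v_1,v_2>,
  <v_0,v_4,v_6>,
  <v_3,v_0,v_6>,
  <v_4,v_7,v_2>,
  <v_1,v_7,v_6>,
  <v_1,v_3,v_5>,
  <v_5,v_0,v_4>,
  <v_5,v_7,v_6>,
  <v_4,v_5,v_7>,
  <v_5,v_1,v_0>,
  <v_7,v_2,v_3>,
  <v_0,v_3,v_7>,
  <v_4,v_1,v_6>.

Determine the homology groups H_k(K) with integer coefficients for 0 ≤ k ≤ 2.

H_0 ≅ Z,  H_1 ≅ Z^2,  H_2 ≅ Z.

We work with the vertex ordering v_0 < v_1 < v_2 < v_3 < v_4 < v_5 < v_6 < v_7. The simplices of K, each written with vertices in increasing order, are:

  0-simplices (8): [v_0], [v_1], [v_2], [v_3], [v_4], [v_5], [v_6], [v_7]
  1-simplices (24): (24 of them)
  2-simplices (16): (16 of them)

giving chain groups C_0 ≅ Z^8, C_1 ≅ Z^24, C_2 ≅ Z^16.

∂_1: C_1 → C_0 is given by ∂[p,q] = [q] − [p].
The 8×24 boundary matrix has rank 7 and Smith normal form diag(1,1,1,1,1,1,1).

Boundary ∂_2: C_2 → C_1 maps a triangle to the signed sum of its edges. For instance
  ∂[v_1,v_2,v_3] = [v_2,v_3] − [v_1,v_3] + [v_1,v_2],
  ∂[v_4,v_5,v_7] = [v_5,v_7] − [v_4,v_7] + [v_4,v_5].
This gives a 24×16 integer matrix of rank 15; reducing to Smith normal form yields diagonal entries (1,1,1,1,1,1,1,1,1,1,1,1,1,1,1).

Computing H_k = (kernel of ∂_k) / (image of ∂_{k+1}):

  H_0: rank C_0 − rank ∂_1 = 8 − 7 = 1, and the invariant factors of ∂_1 are all 1, so H_0 = Z.
  H_1: rank ker ∂_1 − rank ∂_2 = (24 − 7) − 15 = 2, and the invariant factors of ∂_2 are all 1, so H_1 = Z^2.
  H_2: rank ker ∂_2 − rank ∂_3 = (16 − 15) − 0 = 1, and there is no ∂_3, so H_2 = Z.

(K is a triangulation of the torus T^2.)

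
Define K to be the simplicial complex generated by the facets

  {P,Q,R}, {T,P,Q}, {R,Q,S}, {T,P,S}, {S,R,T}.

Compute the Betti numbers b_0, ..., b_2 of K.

Take the total order P < Q < R < S < T on the vertex set. Then K (dimension 2) consists of the simplices:

  0-simplices (5): P, Q, R, S, T
  1-simplices (10): PQ, PR, PS, PT, QR, QS, QT, RS, RT, ST
  2-simplices (5): PQR, PQT, PST, QRS, RST

Hence C_0 ≅ Z^5, C_1 ≅ Z^10, C_2 ≅ Z^5.

Boundary ∂_1: C_1 → C_0 is given by ∂[p,q] = [q] − [p].
The 5×10 boundary matrix has rank 4 and Smith normal form diag(1,1,1,1).

Boundary ∂_2: C_2 → C_1 sends each 2-simplex [p,q,r] to [q,r] − [p,r] + [p,q]. For instance
  ∂PST = ST − PT + PS,
  ∂RST = ST − RT + RS.
This gives a 10×5 integer matrix of rank 5; reducing to Smith normal form yields diagonal entries (1,1,1,1,1).

Now H_k = ker ∂_k / im ∂_{k+1}, so:

  H_0: rank C_0 − rank ∂_1 = 5 − 4 = 1, and the invariant factors of ∂_1 are all 1, so H_0 = Z.
  H_1: rank ker ∂_1 − rank ∂_2 = (10 − 4) − 5 = 1, and the invariant factors of ∂_2 are all 1, so H_1 = Z.
  H_2: rank ker ∂_2 − rank ∂_3 = (5 − 5) − 0 = 0, and there is no ∂_3, so H_2 = 0.

As a check, the Euler characteristic is 5 − 10 + 5 = 0, which agrees with 1 − 1 + 0 = 0.
(K is a triangulation of the Möbius band.)

Hence the Betti numbers are b_0 = 1, b_1 = 1, b_2 = 0.

b_0 = 1, b_1 = 1, b_2 = 0.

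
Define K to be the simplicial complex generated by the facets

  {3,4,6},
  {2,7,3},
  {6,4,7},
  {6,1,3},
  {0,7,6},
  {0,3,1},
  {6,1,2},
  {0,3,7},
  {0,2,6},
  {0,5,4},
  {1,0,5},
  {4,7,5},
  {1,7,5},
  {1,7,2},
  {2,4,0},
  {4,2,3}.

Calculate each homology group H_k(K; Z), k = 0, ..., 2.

Order the vertices as 0 < 1 < 2 < 3 < 4 < 5 < 6 < 7. Listing each simplex with vertices in this order, K has dimension 2 with simplices:

  0-simplices (8): [0], [1], [2], [3], [4], [5], [6], [7]
  1-simplices (24): (24 of them)
  2-simplices (16): [0,1,3], [0,1,5], [0,2,4], [0,2,6], [0,3,7], [0,4,5], [0,6,7], [1,2,6], [1,2,7], [1,3,6], [1,5,7], [2,3,4], [2,3,7], [3,4,6], [4,5,7], [4,6,7]

Hence C_0 ≅ Z^8, C_1 ≅ Z^24, C_2 ≅ Z^16.

The boundary map ∂_1: C_1 → C_0 sends each edge [p,q] (with p < q) to q − p.
The 8×24 boundary matrix has rank 7 and Smith normal form diag(1,1,1,1,1,1,1).

∂_2: C_2 → C_1 sends each 2-simplex [p,q,r] to [q,r] − [p,r] + [p,q]. For instance
  ∂[0,2,6] = [2,6] − [0,6] + [0,2],
  ∂[2,3,7] = [3,7] − [2,7] + [2,3].
This gives a 24×16 integer matrix of rank 15; reducing to Smith normal form yields diagonal entries (1,1,1,1,1,1,1,1,1,1,1,1,1,1,1).

From H_k ≅ ker(∂_k) / im(∂_{k+1}) we obtain:

  H_0: rank C_0 − rank ∂_1 = 8 − 7 = 1, and the invariant factors of ∂_1 are all 1, so H_0 = Z.
  H_1: rank ker ∂_1 − rank ∂_2 = (24 − 7) − 15 = 2, and the invariant factors of ∂_2 are all 1, so H_1 = Z^2.
  H_2: rank ker ∂_2 − rank ∂_3 = (16 − 15) − 0 = 1, and there is no ∂_3, so H_2 = Z.

H_0 = Z,  H_1 = Z^2,  H_2 = Z.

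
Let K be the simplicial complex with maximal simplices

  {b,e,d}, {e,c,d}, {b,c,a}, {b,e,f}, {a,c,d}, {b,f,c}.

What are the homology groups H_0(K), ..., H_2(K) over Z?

H_0 = Z,  H_1 = Z,  H_2 = 0.

Take the total order a < b < c < d < e < f on the vertex set. Then K (dimension 2) consists of the simplices:

  0-simplices (6): a, b, c, d, e, f
  1-simplices (12): ab, ac, ad, bc, bd, be, bf, cd, ce, cf, de, ef
  2-simplices (6): abc, acd, bcf, bde, bef, cde

so the chain groups are C_0 ≅ Z^6, C_1 ≅ Z^12, C_2 ≅ Z^6.

Boundary ∂_1: C_1 → C_0 maps an edge to its endpoints' difference, ∂[p,q] = q − p. For instance
  ∂ab = b − a.
This gives a 6×12 integer matrix of rank 5; reducing to Smith normal form yields diagonal entries (1,1,1,1,1).

Boundary ∂_2: C_2 → C_1 acts by ∂[p,q,r] = [q,r] − [p,r] + [p,q]. For instance
  ∂bef = ef − bf + be,
  ∂cde = de − ce + cd.
As a 12×6 matrix over Z this has rank 6, with invariant factors (1,1,1,1,1,1).

Now H_k = ker ∂_k / im ∂_{k+1}, so:

  H_0: rank C_0 − rank ∂_1 = 6 − 5 = 1, and the invariant factors of ∂_1 are all 1, so H_0 ≅ Z.
  H_1: rank ker ∂_1 − rank ∂_2 = (12 − 5) − 6 = 1, and the invariant factors of ∂_2 are all 1, so H_1 ≅ Z.
  H_2: rank ker ∂_2 − rank ∂_3 = (6 − 6) − 0 = 0, and there is no ∂_3, so H_2 ≅ 0.

As a check, the Euler characteristic is 6 − 12 + 6 = 0, which agrees with 1 − 1 + 0 = 0.
(K is a triangulation of the cylinder S^1 x I.)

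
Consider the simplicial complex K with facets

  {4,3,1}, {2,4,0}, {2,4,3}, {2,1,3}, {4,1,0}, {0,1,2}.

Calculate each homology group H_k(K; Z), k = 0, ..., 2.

H_0 ≅ Z,  H_1 = 0,  H_2 ≅ Z.

Order the vertices as 0 < 1 < 2 < 3 < 4. Listing each simplex with vertices in this order, K has dimension 2 with simplices:

  0-simplices (5): [0], [1], [2], [3], [4]
  1-simplices (9): [0,1], [0,2], [0,4], [1,2], [1,3], [1,4], [2,3], [2,4], [3,4]
  2-simplices (6): [0,1,2], [0,1,4], [0,2,4], [1,2,3], [1,3,4], [2,3,4]

Hence C_0 ≅ Z^5, C_1 ≅ Z^9, C_2 ≅ Z^6.

The boundary map ∂_1: C_1 → C_0 maps an edge to its endpoints' difference, ∂[p,q] = q − p. For instance
  ∂[1,2] = [2] − [1].
This gives a 5×9 integer matrix of rank 4; reducing to Smith normal form yields diagonal entries (1,1,1,1).

Boundary ∂_2: C_2 → C_1 acts by ∂[p,q,r] = [q,r] − [p,r] + [p,q]. For instance
  ∂[0,1,4] = [1,4] − [0,4] + [0,1],
  ∂[1,3,4] = [3,4] − [1,4] + [1,3].
The resulting 9×6 matrix has rank 5, and its Smith normal form has invariant factors (1,1,1,1,1).

Computing H_k = (kernel of ∂_k) / (image of ∂_{k+1}):

  H_0: rank C_0 − rank ∂_1 = 5 − 4 = 1, and the invariant factors of ∂_1 are all 1, so H_0 = Z.
  H_1: rank ker ∂_1 − rank ∂_2 = (9 − 4) − 5 = 0, and the invariant factors of ∂_2 are all 1, so H_1 = 0.
  H_2: rank ker ∂_2 − rank ∂_3 = (6 − 5) − 0 = 1, and there is no ∂_3, so H_2 = Z.

(K is a triangulation of the 2-sphere S^2.)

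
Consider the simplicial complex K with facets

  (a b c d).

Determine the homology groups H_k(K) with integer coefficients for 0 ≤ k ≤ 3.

H_0 ≅ Z,  H_1 = 0,  H_2 = 0,  H_3 = 0.

K has 4 vertices, 6 edges, 4 triangles, 1 3-simplex.
rank ∂_0 = 0, rank ∂_1 = 3 ⇒ b_0 = 4 − 0 − 3 = 1; all invariant factors of ∂_1 are 1 so no torsion. So H_0 ≅ Z.
rank ∂_1 = 3, rank ∂_2 = 3 ⇒ b_1 = 6 − 3 − 3 = 0; all invariant factors of ∂_2 are 1 so no torsion. So H_1 ≅ 0.
rank ∂_2 = 3, rank ∂_3 = 1 ⇒ b_2 = 4 − 3 − 1 = 0; all invariant factors of ∂_3 are 1 so no torsion. So H_2 ≅ 0.
rank ∂_3 = 1, rank ∂_4 = 0 ⇒ b_3 = 1 − 1 − 0 = 0. So H_3 ≅ 0.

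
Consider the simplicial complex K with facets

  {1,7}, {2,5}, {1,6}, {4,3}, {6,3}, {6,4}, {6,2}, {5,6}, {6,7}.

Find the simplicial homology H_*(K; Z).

Fix the vertex order 1 < 2 < 3 < 4 < 5 < 6 < 7 and write every simplex with vertices in increasing order. Then dim K = 1 and the simplices of K are:

  0-simplices (7): [1], [2], [3], [4], [5], [6], [7]
  1-simplices (9): [1,6], [1,7], [2,5], [2,6], [3,4], [3,6], [4,6], [5,6], [6,7]

giving chain groups C_0 ≅ Z^7, C_1 ≅ Z^9.

∂_1: C_1 → C_0 is given by ∂[p,q] = [q] − [p]. For instance
  ∂[2,5] = [5] − [2].
The 7×9 boundary matrix has rank 6 and Smith normal form diag(1,1,1,1,1,1).

Now H_k = ker ∂_k / im ∂_{k+1}, so:

  H_0: rank C_0 − rank ∂_1 = 7 − 6 = 1, and the invariant factors of ∂_1 are all 1, so H_0 = Z.
  H_1: rank ker ∂_1 − rank ∂_2 = (9 − 6) − 0 = 3, and there is no ∂_2, so H_1 = Z^3.

As a check, the Euler characteristic is 7 − 9 = -2, which agrees with 1 − 3 = -2.

H_0 = Z,  H_1 = Z^3.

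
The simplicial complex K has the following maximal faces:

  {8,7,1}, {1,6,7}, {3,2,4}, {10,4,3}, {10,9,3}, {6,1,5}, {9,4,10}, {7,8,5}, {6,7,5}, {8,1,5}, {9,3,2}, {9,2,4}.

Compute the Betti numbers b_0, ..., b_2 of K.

b_0 = 2, b_1 = 0, b_2 = 2.

Take the total order 1 < 2 < 3 < 4 < 5 < 6 < 7 < 8 < 9 < 10 on the vertex set. Then K (dimension 2) consists of the simplices:

  0-simplices (10): [1], [2], [3], [4], [5], [6], [7], [8], [9], [10]
  1-simplices (18): [1,5], [1,6], [1,7], [1,8], [2,3], [2,4], [2,9], [3,4], [3,9], [3,10], [4,9], [4,10], [5,6], [5,7], [5,8], [6,7], [7,8], [9,10]
  2-simplices (12): [1,5,6], [1,5,8], [1,6,7], [1,7,8], [2,3,4], [2,3,9], [2,4,9], [3,4,10], [3,9,10], [4,9,10], [5,6,7], [5,7,8]

Hence C_0 ≅ Z^10, C_1 ≅ Z^18, C_2 ≅ Z^12.

The boundary map ∂_1: C_1 → C_0 is given by ∂[p,q] = [q] − [p].
The 10×18 boundary matrix has rank 8 and Smith normal form diag(1,1,1,1,1,1,1,1).

The boundary map ∂_2: C_2 → C_1 acts by ∂[p,q,r] = [q,r] − [p,r] + [p,q]. For instance
  ∂[2,3,4] = [3,4] − [2,4] + [2,3],
  ∂[3,4,10] = [4,10] − [3,10] + [3,4].
This gives a 18×12 integer matrix of rank 10; reducing to Smith normal form yields diagonal entries (1,1,1,1,1,1,1,1,1,1).

Now H_k = ker ∂_k / im ∂_{k+1}, so:

  H_0: rank C_0 − rank ∂_1 = 10 − 8 = 2, and the invariant factors of ∂_1 are all 1, so H_0 = Z^2.
  H_1: rank ker ∂_1 − rank ∂_2 = (18 − 8) − 10 = 0, and the invariant factors of ∂_2 are all 1, so H_1 = 0.
  H_2: rank ker ∂_2 − rank ∂_3 = (12 − 10) − 0 = 2, and there is no ∂_3, so H_2 = Z^2.

As a check, the Euler characteristic is 10 − 18 + 12 = 4, which agrees with 2 − 0 + 2 = 4.
(K is a triangulation of the disjoint union of the 2-sphere S^2 and the 2-sphere S^2.)

Hence the Betti numbers are b_0 = 2, b_1 = 0, b_2 = 2.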